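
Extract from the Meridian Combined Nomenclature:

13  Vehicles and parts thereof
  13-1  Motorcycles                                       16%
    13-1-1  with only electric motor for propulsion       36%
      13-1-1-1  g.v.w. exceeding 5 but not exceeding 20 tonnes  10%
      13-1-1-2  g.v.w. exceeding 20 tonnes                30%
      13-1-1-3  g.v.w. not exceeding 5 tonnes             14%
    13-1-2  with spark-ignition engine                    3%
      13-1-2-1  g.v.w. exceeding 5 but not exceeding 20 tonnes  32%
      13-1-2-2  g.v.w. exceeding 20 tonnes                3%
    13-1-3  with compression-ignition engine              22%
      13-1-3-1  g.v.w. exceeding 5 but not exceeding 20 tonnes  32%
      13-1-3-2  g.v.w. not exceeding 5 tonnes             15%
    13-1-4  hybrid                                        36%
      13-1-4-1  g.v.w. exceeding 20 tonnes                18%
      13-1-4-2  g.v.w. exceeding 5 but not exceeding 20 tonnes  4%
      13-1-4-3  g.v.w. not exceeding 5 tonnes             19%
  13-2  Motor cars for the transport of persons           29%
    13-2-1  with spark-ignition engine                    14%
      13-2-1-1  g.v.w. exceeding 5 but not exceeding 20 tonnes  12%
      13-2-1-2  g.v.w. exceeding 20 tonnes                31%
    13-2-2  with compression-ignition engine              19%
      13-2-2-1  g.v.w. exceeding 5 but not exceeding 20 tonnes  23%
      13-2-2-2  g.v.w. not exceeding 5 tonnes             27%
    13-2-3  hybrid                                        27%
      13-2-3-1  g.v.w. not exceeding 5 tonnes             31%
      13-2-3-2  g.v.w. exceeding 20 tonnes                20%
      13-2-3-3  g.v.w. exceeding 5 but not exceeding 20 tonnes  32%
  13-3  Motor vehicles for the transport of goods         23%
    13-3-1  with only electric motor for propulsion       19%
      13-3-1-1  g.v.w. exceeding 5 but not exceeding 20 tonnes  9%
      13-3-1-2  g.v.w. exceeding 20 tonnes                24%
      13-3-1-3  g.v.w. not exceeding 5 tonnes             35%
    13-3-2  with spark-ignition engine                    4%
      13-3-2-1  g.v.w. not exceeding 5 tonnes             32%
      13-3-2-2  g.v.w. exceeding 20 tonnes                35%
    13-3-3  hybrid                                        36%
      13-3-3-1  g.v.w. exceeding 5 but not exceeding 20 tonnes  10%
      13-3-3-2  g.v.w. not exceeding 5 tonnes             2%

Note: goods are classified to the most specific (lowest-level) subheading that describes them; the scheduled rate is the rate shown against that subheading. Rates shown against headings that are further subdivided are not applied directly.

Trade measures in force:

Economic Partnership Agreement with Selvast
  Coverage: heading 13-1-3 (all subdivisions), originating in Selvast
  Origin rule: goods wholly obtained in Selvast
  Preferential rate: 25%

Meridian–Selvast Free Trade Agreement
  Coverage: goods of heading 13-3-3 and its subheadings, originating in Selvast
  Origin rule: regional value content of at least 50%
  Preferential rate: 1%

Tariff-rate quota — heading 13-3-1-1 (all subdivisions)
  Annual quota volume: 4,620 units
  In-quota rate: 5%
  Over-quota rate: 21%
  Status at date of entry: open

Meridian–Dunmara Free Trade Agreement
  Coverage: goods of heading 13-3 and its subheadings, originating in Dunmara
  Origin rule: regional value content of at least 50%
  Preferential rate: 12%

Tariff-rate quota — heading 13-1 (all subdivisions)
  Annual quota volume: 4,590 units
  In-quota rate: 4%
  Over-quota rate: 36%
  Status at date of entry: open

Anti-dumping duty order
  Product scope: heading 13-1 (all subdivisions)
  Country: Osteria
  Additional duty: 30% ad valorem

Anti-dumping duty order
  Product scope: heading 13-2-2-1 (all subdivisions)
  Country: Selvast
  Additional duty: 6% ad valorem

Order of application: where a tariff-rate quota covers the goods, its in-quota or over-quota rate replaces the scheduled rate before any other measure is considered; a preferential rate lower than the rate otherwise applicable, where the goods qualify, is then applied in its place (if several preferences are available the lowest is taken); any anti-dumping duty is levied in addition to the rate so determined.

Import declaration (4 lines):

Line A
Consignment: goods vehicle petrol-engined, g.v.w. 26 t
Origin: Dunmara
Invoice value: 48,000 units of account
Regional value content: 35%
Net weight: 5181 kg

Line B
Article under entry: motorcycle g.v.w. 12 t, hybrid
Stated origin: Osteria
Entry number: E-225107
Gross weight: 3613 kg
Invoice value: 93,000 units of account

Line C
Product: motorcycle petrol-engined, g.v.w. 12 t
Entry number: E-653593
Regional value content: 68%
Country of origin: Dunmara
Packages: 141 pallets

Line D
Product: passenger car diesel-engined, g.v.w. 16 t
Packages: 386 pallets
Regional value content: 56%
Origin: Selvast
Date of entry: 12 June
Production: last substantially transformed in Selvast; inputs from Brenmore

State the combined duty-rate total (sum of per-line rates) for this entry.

Line A: goods vehicle → 13-3; petrol-engined → 13-3-2; g.v.w. 26 t → 13-3-2-2. Scheduled 35%. Dunmara agreement on 13-3: RVC < 50%. → 35%.
Line B: motorcycle → 13-1; hybrid → 13-1-4; g.v.w. 12 t → 13-1-4-2. Scheduled 4%. quota on 13-1 open → in-quota 4%; anti-dumping (Osteria, 13-1): +30%; total 4% + 30% = 34%. → 34%.
Line C: motorcycle → 13-1; petrol-engined → 13-1-2; g.v.w. 12 t → 13-1-2-1. Scheduled 32%. quota on 13-1 open → in-quota 4%; Dunmara agreement on 13-3: 13-1-2-1 not covered. → 4%.
Line D: passenger car → 13-2; diesel-engined → 13-2-2; g.v.w. 16 t → 13-2-2-1. Scheduled 23%. Selvast agreement on 13-1-3: 13-2-2-1 not covered; Selvast agreement on 13-3-3: 13-2-2-1 not covered; anti-dumping (Selvast, 13-2-2-1): +6%; total 23% + 6% = 29%. → 29%.
Sum: 35% + 34% + 4% + 29% = 102%.

102%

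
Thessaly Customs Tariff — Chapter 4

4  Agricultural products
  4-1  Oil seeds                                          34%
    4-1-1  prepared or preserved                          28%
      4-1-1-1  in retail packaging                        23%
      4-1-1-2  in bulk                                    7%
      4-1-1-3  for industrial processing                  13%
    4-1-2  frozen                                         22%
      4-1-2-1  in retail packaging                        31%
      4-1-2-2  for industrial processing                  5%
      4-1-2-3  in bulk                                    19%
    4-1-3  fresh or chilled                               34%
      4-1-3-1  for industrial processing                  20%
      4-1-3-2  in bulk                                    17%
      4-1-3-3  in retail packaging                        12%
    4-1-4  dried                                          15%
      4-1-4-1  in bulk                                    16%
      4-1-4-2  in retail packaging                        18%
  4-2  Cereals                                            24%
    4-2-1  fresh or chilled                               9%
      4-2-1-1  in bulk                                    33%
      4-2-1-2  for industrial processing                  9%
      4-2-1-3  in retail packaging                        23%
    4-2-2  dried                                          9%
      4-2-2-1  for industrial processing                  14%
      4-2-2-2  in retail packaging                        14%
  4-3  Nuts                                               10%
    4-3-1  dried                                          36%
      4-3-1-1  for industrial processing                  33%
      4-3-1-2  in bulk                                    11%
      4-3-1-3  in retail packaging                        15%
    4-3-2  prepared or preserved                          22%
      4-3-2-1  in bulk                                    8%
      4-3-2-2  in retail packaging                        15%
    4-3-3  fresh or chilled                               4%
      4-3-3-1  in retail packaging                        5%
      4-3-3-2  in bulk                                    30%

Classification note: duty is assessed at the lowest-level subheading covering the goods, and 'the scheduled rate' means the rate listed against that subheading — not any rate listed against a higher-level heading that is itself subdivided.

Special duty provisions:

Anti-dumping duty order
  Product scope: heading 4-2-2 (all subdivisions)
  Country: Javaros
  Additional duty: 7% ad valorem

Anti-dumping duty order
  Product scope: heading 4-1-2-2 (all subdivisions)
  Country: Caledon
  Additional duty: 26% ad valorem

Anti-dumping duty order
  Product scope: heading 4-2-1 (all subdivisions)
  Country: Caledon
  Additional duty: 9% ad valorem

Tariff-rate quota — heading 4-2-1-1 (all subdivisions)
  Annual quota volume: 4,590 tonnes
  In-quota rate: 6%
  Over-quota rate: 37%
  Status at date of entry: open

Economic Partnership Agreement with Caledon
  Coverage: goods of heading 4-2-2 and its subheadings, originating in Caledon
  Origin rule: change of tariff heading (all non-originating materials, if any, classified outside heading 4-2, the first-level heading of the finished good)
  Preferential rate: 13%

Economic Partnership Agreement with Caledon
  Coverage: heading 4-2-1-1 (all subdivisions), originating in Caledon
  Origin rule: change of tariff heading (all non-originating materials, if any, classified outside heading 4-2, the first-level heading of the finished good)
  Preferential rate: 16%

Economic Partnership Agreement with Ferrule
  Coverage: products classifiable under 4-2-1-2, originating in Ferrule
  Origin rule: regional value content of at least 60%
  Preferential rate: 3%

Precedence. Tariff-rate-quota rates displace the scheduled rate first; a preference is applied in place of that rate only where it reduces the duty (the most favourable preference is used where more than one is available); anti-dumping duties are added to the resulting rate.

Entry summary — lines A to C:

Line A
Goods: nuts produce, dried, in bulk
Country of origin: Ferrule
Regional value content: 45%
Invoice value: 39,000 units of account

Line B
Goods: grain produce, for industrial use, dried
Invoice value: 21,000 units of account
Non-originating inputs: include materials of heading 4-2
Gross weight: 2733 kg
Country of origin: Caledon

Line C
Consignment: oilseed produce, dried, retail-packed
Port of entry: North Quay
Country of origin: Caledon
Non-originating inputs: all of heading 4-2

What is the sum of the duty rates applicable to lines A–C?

43%

Line A: nuts → 4-3; dried → 4-3-1; in bulk → 4-3-1-2. Scheduled 11%. Ferrule agreement on 4-2-1-2: 4-3-1-2 not covered. → 11%.
Line B: grain → 4-2; dried → 4-2-2; for industrial use → 4-2-2-1. Scheduled 14%. Caledon agreement on 4-2-2: CTH not met; Caledon agreement on 4-2-1-1: 4-2-2-1 not covered. → 14%.
Line C: oilseed → 4-1; dried → 4-1-4; retail-packed → 4-1-4-2. Scheduled 18%. Caledon agreement on 4-2-2: 4-1-4-2 not covered; Caledon agreement on 4-2-1-1: 4-1-4-2 not covered. → 18%.
Sum: 11% + 14% + 18% = 43%.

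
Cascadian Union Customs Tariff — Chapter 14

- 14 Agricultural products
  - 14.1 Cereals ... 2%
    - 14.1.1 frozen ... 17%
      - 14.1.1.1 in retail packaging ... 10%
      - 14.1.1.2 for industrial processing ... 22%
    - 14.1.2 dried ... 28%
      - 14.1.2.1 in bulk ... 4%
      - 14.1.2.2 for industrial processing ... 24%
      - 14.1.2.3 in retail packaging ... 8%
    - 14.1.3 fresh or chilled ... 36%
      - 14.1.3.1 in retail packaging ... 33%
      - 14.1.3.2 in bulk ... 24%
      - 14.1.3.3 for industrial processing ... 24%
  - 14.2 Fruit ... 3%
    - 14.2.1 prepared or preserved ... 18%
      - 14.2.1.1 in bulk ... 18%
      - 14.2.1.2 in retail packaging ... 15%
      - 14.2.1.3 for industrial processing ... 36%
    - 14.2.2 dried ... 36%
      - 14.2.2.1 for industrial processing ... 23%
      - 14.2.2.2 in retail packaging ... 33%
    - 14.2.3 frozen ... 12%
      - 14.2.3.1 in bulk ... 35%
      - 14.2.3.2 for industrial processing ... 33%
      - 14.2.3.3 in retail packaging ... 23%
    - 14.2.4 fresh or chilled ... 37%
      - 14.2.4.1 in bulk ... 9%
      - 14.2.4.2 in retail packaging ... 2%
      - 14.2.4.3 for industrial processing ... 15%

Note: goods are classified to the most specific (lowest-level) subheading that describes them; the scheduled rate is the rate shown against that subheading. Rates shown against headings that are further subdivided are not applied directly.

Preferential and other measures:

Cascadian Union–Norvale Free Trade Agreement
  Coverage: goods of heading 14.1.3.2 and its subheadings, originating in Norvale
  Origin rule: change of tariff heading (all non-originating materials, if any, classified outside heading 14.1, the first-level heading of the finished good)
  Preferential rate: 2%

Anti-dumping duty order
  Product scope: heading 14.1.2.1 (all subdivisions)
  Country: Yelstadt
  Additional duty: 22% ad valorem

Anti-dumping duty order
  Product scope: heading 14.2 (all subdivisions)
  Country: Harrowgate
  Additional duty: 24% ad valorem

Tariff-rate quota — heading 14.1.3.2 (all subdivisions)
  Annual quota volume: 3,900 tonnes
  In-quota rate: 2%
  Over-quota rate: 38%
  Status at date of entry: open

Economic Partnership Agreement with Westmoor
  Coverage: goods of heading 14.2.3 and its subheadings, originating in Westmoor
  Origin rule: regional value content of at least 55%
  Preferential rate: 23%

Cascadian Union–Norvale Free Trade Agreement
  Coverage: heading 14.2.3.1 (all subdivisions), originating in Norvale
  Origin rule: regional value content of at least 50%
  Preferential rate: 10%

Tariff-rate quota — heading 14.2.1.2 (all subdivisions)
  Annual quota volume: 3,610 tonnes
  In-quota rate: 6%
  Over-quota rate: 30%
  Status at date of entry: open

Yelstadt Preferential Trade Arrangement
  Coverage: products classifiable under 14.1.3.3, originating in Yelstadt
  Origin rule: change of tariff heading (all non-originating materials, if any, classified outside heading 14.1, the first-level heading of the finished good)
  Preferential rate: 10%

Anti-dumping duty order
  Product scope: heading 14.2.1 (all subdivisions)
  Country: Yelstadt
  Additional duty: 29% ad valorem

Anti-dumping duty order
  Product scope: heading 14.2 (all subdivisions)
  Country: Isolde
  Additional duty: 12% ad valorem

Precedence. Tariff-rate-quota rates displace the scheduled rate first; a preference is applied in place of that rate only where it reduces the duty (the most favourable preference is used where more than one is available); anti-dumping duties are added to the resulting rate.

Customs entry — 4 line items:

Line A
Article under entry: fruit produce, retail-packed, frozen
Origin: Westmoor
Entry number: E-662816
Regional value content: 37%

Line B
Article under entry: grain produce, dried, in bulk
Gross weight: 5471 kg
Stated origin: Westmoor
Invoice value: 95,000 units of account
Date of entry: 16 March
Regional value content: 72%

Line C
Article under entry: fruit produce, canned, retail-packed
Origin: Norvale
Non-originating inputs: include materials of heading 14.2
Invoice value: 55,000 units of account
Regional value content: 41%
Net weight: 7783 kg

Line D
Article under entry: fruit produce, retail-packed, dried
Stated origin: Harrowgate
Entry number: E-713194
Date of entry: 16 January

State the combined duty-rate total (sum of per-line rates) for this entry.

90%

Line A: fruit → 14.2; frozen → 14.2.3; retail-packed → 14.2.3.3. Scheduled 23%. Westmoor agreement on 14.2.3: RVC < 55%. → 23%.
Line B: grain → 14.1; dried → 14.1.2; in bulk → 14.1.2.1. Scheduled 4%. Westmoor agreement on 14.2.3: 14.1.2.1 not covered. → 4%.
Line C: fruit → 14.2; canned → 14.2.1; retail-packed → 14.2.1.2. Scheduled 15%. quota on 14.2.1.2 open → in-quota 6%; Norvale agreement on 14.1.3.2: 14.2.1.2 not covered; Norvale agreement on 14.2.3.1: 14.2.1.2 not covered. → 6%.
Line D: fruit → 14.2; dried → 14.2.2; retail-packed → 14.2.2.2. Scheduled 33%. anti-dumping (Harrowgate, 14.2): +24%; total 33% + 24% = 57%. → 57%.
Sum: 23% + 4% + 6% + 57% = 90%.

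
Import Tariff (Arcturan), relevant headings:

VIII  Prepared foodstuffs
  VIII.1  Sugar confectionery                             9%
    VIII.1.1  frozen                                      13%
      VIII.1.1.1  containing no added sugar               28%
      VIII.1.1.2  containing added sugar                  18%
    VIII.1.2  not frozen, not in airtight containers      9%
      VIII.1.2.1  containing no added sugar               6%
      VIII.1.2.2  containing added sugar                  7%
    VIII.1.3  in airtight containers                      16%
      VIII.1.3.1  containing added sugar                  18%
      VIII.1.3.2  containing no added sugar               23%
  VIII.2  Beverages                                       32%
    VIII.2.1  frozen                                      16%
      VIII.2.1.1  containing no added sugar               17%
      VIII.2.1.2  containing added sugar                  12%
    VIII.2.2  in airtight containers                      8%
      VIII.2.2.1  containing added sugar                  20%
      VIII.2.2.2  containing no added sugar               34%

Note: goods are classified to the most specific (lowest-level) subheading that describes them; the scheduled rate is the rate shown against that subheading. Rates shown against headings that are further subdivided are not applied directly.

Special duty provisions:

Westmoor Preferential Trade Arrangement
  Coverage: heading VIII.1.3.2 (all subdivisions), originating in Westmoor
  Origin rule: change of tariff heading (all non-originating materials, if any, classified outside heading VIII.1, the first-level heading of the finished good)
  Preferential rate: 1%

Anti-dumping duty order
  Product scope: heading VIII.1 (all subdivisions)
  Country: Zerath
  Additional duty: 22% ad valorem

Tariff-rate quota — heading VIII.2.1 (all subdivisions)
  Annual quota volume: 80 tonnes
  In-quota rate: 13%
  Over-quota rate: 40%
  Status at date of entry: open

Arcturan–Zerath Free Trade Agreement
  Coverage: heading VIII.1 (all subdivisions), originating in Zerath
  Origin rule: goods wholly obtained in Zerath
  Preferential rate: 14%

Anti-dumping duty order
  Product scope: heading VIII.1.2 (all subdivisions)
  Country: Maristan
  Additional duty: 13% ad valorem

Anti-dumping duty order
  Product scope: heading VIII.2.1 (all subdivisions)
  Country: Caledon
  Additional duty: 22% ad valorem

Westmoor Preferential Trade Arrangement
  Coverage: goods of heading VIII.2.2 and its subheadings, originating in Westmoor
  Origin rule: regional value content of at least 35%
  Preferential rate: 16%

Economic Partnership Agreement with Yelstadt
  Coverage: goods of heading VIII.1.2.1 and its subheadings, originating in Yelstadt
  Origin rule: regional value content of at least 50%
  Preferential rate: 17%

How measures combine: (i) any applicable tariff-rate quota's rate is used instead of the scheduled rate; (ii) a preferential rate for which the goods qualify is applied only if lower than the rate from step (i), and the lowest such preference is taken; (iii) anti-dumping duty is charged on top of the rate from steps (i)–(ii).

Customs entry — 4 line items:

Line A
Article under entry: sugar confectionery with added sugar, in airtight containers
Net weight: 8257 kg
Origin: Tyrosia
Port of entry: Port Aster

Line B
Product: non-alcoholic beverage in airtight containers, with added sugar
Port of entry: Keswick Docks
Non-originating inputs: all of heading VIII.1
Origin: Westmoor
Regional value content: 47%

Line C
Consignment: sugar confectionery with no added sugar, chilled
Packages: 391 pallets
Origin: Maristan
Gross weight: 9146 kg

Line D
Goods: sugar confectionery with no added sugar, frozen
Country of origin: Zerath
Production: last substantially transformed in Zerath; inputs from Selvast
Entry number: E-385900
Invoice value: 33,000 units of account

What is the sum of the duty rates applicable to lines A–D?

Line A: sugar confectionery → VIII.1; in airtight containers → VIII.1.3; with added sugar → VIII.1.3.1. Scheduled 18%. No special measure applies. → 18%.
Line B: non-alcoholic beverage → VIII.2; in airtight containers → VIII.2.2; with added sugar → VIII.2.2.1. Scheduled 20%. Westmoor agreement on VIII.1.3.2: VIII.2.2.1 not covered; Westmoor agreement on VIII.2.2: RVC ≥ 35% → 16% available; preferential 16%. → 16%.
Line C: sugar confectionery → VIII.1; chilled → VIII.1.2; with no added sugar → VIII.1.2.1. Scheduled 6%. anti-dumping (Maristan, VIII.1.2): +13%; total 6% + 13% = 19%. → 19%.
Line D: sugar confectionery → VIII.1; frozen → VIII.1.1; with no added sugar → VIII.1.1.1. Scheduled 28%. Zerath agreement on VIII.1: not wholly obtained; anti-dumping (Zerath, VIII.1): +22%; total 28% + 22% = 50%. → 50%.
Sum: 18% + 16% + 19% + 50% = 103%.

103%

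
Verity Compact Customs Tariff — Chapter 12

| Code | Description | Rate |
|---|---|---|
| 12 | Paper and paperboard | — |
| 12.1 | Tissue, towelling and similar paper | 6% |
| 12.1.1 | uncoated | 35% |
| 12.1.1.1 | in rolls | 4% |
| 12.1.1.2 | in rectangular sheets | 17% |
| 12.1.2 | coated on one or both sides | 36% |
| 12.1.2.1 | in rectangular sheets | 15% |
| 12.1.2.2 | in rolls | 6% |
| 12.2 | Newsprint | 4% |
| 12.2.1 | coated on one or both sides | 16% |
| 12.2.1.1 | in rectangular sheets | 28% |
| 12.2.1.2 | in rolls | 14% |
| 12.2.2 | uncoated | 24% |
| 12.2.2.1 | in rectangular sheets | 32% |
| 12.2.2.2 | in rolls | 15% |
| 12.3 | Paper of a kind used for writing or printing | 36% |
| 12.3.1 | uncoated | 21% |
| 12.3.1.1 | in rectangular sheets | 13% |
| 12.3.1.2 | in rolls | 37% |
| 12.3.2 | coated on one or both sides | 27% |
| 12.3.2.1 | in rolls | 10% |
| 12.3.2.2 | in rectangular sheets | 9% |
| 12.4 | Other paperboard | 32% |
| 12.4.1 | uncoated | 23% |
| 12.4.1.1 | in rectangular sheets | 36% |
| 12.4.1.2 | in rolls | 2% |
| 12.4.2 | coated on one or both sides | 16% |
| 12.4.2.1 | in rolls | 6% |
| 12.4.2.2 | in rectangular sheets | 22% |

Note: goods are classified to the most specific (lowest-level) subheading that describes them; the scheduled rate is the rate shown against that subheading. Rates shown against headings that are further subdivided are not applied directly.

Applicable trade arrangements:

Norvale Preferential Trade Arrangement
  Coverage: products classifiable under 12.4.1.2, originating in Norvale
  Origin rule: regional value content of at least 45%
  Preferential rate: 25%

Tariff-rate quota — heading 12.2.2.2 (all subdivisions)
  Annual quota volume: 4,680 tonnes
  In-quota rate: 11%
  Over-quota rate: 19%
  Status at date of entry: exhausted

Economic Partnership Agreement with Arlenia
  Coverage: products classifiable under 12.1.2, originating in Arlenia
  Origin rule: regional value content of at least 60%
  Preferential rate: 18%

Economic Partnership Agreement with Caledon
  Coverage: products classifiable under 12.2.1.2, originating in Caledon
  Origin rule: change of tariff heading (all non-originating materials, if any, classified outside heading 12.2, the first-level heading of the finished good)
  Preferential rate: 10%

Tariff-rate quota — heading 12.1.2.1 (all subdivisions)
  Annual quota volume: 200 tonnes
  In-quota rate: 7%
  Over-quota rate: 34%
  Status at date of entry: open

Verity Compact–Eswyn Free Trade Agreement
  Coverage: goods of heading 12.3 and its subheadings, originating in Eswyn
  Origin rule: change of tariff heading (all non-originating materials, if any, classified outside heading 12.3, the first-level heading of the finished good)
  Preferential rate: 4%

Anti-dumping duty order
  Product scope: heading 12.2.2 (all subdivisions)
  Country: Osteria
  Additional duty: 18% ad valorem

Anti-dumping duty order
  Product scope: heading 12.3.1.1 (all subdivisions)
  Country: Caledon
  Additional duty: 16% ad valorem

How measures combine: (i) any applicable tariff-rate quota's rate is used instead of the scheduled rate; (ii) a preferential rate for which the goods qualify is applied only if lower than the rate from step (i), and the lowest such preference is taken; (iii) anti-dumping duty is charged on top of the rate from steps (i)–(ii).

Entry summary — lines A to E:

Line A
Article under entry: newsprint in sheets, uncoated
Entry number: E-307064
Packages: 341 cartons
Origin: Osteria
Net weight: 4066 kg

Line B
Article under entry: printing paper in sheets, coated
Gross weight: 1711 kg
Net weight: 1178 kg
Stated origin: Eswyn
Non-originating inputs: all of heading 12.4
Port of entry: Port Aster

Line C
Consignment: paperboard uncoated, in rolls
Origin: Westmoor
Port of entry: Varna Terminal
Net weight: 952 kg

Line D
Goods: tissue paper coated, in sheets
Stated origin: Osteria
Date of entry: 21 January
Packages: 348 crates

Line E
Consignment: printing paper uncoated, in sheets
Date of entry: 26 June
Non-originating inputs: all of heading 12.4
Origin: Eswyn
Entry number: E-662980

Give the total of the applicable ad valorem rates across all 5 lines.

67%

Line A: newsprint → 12.2; uncoated → 12.2.2; in sheets → 12.2.2.1. Scheduled 32%. anti-dumping (Osteria, 12.2.2): +18%; total 32% + 18% = 50%. → 50%.
Line B: printing paper → 12.3; coated → 12.3.2; in sheets → 12.3.2.2. Scheduled 9%. Eswyn agreement on 12.3: CTH met → 4% available; preferential 4%. → 4%.
Line C: paperboard → 12.4; uncoated → 12.4.1; in rolls → 12.4.1.2. Scheduled 2%. No special measure applies. → 2%.
Line D: tissue paper → 12.1; coated → 12.1.2; in sheets → 12.1.2.1. Scheduled 15%. quota on 12.1.2.1 open → in-quota 7%. → 7%.
Line E: printing paper → 12.3; uncoated → 12.3.1; in sheets → 12.3.1.1. Scheduled 13%. Eswyn agreement on 12.3: CTH met → 4% available; preferential 4%. → 4%.
Sum: 50% + 4% + 2% + 7% + 4% = 67%.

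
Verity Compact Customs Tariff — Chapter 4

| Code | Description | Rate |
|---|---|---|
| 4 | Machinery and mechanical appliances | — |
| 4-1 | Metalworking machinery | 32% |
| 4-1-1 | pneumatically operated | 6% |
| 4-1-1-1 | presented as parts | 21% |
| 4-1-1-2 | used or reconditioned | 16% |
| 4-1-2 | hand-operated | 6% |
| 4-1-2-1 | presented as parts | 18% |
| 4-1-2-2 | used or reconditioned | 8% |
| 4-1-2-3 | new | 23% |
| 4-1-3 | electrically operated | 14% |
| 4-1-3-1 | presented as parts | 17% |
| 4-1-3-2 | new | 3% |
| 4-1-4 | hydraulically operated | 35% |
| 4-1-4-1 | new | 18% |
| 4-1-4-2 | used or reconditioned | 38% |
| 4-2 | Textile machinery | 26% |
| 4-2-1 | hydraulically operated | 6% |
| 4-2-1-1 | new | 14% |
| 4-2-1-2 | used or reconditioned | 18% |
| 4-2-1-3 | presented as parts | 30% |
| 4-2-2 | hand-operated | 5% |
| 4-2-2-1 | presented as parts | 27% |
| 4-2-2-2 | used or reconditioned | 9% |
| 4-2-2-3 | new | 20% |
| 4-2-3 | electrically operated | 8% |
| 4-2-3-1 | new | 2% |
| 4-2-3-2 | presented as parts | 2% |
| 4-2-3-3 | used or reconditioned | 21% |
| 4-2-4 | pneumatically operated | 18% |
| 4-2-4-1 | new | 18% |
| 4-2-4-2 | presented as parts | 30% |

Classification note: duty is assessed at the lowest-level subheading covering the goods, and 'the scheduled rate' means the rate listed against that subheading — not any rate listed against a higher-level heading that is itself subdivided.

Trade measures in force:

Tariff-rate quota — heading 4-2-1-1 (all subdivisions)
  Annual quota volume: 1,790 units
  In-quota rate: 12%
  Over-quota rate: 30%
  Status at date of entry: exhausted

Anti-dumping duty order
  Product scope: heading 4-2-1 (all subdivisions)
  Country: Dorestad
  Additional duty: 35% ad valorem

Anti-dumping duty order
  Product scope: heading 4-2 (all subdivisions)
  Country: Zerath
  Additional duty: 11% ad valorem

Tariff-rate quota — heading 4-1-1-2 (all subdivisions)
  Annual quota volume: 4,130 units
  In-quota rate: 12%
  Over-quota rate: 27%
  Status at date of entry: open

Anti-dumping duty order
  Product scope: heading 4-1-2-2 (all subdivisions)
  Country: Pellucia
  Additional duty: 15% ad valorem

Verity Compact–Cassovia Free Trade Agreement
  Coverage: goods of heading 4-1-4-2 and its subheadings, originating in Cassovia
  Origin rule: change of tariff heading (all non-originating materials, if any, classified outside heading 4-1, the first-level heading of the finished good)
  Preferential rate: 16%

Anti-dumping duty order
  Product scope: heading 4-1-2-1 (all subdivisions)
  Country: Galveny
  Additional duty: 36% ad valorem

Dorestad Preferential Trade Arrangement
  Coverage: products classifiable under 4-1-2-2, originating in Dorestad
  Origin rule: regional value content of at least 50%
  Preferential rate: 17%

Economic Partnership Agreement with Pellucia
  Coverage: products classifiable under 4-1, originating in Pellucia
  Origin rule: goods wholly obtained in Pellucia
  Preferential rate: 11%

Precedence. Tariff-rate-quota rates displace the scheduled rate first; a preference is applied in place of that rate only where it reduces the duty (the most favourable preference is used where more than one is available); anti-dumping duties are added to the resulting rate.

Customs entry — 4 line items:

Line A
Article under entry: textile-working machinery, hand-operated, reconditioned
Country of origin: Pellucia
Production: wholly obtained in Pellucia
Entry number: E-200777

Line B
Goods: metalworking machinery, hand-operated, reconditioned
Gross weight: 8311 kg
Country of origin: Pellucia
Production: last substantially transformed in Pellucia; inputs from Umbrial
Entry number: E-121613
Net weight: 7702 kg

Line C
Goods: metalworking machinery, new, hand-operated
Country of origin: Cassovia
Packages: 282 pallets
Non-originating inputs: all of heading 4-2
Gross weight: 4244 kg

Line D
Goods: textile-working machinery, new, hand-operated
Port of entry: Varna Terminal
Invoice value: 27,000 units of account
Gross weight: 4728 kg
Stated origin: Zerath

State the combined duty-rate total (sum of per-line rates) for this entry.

86%

Line A: textile-working → 4-2; hand-operated → 4-2-2; reconditioned → 4-2-2-2. Scheduled 9%. Pellucia agreement on 4-1: 4-2-2-2 not covered. → 9%.
Line B: metalworking → 4-1; hand-operated → 4-1-2; reconditioned → 4-1-2-2. Scheduled 8%. Pellucia agreement on 4-1: not wholly obtained; anti-dumping (Pellucia, 4-1-2-2): +15%; total 8% + 15% = 23%. → 23%.
Line C: metalworking → 4-1; hand-operated → 4-1-2; new → 4-1-2-3. Scheduled 23%. Cassovia agreement on 4-1-4-2: 4-1-2-3 not covered. → 23%.
Line D: textile-working → 4-2; hand-operated → 4-2-2; new → 4-2-2-3. Scheduled 20%. anti-dumping (Zerath, 4-2): +11%; total 20% + 11% = 31%. → 31%.
Sum: 9% + 23% + 23% + 31% = 86%.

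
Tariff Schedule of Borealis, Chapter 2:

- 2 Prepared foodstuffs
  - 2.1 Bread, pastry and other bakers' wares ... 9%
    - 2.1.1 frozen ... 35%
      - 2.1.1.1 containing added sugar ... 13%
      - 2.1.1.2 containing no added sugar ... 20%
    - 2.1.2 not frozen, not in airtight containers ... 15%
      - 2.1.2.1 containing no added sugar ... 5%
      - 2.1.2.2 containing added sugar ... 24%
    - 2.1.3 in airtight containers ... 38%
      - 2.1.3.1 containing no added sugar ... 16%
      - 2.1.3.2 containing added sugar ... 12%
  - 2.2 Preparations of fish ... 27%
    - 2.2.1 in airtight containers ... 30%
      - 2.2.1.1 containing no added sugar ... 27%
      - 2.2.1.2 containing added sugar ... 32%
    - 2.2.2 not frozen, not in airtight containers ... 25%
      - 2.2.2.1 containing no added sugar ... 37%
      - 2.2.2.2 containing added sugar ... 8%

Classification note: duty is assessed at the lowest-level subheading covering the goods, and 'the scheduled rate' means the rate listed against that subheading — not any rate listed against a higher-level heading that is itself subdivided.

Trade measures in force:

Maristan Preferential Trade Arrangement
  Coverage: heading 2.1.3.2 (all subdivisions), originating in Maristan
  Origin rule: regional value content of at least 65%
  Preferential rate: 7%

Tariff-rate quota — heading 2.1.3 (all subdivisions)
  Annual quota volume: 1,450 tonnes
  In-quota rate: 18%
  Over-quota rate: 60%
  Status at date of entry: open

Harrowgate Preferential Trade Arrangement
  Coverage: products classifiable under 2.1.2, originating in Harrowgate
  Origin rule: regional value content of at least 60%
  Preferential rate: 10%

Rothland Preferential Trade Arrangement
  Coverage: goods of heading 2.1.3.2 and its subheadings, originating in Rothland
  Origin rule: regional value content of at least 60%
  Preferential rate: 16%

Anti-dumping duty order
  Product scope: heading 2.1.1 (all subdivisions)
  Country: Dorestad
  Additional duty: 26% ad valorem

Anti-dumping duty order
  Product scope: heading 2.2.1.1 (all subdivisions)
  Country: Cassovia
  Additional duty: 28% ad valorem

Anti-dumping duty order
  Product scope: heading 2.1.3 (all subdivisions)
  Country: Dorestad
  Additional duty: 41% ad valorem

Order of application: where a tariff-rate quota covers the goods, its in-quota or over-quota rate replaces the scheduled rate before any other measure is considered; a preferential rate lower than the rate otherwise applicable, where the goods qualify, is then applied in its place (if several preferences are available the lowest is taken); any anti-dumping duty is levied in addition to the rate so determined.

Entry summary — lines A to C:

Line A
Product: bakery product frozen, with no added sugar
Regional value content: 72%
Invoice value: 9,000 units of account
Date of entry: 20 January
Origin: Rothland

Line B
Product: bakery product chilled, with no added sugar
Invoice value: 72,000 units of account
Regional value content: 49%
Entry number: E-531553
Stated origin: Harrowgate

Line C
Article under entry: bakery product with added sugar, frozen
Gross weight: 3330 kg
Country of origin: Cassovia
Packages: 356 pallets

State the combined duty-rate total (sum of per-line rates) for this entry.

Line A: bakery product → 2.1; frozen → 2.1.1; with no added sugar → 2.1.1.2. Scheduled 20%. Rothland agreement on 2.1.3.2: 2.1.1.2 not covered. → 20%.
Line B: bakery product → 2.1; chilled → 2.1.2; with no added sugar → 2.1.2.1. Scheduled 5%. Harrowgate agreement on 2.1.2: RVC < 60%. → 5%.
Line C: bakery product → 2.1; frozen → 2.1.1; with added sugar → 2.1.1.1. Scheduled 13%. No special measure applies. → 13%.
Sum: 20% + 5% + 13% = 38%.

38%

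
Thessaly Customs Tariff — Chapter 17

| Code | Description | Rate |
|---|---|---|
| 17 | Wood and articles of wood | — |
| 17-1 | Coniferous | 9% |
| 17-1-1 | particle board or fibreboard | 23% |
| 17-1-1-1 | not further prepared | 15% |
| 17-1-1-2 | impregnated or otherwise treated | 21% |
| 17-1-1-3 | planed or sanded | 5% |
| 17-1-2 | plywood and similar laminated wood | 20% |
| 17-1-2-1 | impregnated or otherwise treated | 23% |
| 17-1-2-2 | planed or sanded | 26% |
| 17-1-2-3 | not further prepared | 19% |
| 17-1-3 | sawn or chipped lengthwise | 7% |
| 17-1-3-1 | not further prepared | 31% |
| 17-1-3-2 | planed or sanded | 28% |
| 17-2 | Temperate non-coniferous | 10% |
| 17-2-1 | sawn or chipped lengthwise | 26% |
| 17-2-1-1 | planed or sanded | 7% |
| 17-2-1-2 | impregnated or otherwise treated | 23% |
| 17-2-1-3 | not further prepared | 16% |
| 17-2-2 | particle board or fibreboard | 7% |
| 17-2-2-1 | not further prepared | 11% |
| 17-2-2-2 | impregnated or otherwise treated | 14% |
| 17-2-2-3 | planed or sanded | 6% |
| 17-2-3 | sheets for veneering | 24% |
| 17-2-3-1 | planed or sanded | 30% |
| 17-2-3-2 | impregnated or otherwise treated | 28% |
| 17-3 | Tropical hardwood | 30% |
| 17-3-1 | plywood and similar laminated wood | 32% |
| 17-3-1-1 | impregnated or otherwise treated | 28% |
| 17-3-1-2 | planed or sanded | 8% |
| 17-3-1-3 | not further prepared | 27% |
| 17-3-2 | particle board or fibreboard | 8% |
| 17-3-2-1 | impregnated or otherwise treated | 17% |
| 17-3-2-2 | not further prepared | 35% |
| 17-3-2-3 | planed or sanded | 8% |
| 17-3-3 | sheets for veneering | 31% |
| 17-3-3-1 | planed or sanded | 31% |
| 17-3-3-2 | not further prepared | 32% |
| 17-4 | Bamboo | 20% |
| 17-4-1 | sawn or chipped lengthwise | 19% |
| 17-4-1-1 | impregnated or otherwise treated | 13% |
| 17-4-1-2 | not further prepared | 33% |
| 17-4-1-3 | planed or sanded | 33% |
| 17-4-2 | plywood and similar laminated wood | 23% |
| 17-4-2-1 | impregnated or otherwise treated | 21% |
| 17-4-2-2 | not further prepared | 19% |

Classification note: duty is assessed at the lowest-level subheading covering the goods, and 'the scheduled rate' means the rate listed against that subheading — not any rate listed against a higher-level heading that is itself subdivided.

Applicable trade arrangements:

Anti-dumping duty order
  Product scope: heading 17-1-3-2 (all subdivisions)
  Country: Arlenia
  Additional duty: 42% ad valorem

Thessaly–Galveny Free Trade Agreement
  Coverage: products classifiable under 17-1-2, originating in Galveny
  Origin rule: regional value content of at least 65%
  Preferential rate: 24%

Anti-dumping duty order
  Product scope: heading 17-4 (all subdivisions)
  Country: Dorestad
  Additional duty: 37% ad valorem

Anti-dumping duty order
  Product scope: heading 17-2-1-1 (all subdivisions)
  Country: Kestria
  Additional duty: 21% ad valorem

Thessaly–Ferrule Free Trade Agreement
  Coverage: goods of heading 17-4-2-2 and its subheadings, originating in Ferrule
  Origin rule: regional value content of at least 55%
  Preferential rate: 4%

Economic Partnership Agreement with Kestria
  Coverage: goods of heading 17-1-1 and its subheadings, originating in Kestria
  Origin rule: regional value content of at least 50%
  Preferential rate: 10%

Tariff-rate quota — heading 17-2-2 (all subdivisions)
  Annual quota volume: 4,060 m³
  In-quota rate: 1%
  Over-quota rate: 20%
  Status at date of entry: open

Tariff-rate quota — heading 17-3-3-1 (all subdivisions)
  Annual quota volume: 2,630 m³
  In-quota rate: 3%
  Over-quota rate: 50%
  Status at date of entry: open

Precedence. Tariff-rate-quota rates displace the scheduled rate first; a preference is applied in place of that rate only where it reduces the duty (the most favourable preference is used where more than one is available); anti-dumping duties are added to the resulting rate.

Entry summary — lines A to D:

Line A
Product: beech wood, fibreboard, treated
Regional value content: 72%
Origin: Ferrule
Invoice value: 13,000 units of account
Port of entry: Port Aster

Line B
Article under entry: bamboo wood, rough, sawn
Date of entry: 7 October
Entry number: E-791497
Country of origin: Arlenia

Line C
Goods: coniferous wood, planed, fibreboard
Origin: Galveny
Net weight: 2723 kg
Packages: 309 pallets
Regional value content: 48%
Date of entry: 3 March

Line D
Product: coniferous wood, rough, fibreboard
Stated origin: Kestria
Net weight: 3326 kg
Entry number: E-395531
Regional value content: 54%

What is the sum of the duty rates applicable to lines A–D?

Line A: beech → 17-2; fibreboard → 17-2-2; treated → 17-2-2-2. Scheduled 14%. quota on 17-2-2 open → in-quota 1%; Ferrule agreement on 17-4-2-2: 17-2-2-2 not covered. → 1%.
Line B: bamboo → 17-4; sawn → 17-4-1; rough → 17-4-1-2. Scheduled 33%. No special measure applies. → 33%.
Line C: coniferous → 17-1; fibreboard → 17-1-1; planed → 17-1-1-3. Scheduled 5%. Galveny agreement on 17-1-2: 17-1-1-3 not covered. → 5%.
Line D: coniferous → 17-1; fibreboard → 17-1-1; rough → 17-1-1-1. Scheduled 15%. Kestria agreement on 17-1-1: RVC ≥ 50% → 10% available; preferential 10%. → 10%.
Sum: 1% + 33% + 5% + 10% = 49%.

49%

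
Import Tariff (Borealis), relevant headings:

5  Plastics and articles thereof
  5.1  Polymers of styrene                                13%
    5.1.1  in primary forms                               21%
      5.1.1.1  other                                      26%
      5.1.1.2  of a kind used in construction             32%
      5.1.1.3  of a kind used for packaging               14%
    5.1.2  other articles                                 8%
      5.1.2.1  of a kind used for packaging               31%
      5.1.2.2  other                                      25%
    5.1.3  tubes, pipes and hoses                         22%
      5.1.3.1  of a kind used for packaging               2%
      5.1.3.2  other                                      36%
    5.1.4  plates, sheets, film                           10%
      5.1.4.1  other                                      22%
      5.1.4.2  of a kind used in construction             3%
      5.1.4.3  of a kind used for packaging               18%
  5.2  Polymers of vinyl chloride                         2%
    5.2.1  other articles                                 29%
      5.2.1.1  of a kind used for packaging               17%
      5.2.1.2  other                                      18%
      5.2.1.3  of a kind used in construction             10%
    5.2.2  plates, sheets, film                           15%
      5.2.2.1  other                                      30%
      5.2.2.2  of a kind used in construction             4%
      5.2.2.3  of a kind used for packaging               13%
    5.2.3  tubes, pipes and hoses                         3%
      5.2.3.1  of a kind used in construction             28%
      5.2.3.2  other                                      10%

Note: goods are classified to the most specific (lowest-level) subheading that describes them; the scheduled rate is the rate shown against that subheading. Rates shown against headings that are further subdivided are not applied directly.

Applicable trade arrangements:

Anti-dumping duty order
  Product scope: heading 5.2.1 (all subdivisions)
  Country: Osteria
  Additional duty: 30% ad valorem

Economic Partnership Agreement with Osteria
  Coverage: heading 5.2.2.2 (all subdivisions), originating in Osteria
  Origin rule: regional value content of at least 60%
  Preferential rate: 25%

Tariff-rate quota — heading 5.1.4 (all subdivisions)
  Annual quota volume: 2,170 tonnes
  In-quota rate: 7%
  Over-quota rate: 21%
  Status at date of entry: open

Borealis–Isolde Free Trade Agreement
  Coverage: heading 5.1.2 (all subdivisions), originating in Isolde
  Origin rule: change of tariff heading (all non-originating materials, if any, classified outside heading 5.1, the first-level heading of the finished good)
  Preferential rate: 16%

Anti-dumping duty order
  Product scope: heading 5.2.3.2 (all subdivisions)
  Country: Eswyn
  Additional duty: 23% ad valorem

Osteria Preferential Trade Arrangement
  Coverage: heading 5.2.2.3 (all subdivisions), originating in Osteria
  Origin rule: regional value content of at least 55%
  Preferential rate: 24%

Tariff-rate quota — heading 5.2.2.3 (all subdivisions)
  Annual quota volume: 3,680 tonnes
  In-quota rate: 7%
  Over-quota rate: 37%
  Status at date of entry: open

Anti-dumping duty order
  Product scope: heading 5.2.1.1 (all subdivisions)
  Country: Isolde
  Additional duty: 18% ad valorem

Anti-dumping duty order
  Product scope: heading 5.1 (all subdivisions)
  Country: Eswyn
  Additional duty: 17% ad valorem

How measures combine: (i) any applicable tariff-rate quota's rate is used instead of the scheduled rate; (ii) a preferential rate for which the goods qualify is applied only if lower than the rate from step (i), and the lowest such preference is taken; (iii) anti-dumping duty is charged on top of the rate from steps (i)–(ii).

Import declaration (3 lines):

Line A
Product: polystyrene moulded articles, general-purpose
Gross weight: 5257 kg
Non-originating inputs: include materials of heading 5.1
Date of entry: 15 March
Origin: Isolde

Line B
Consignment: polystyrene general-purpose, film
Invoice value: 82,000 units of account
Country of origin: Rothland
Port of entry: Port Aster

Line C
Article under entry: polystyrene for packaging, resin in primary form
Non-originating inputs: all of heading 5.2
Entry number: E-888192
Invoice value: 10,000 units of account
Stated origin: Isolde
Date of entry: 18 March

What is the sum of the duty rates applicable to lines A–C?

46%

Line A: polystyrene → 5.1; moulded articles → 5.1.2; general-purpose → 5.1.2.2. Scheduled 25%. Isolde agreement on 5.1.2: CTH not met. → 25%.
Line B: polystyrene → 5.1; film → 5.1.4; general-purpose → 5.1.4.1. Scheduled 22%. quota on 5.1.4 open → in-quota 7%. → 7%.
Line C: polystyrene → 5.1; resin in primary form → 5.1.1; for packaging → 5.1.1.3. Scheduled 14%. Isolde agreement on 5.1.2: 5.1.1.3 not covered. → 14%.
Sum: 25% + 7% + 14% = 46%.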